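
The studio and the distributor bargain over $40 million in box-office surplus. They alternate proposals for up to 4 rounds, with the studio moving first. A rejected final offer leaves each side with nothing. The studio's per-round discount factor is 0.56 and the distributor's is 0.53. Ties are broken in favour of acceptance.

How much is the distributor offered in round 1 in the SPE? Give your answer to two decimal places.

15.62

Round 4 (the distributor proposes): rejection yields 0 for the studio; the distributor offers 0 and keeps 40.
Round 3 (the studio proposes): the distributor can get 40 next round, worth 0.53 × 40 = 21.2 now, so the studio offers 21.2, keeping 18.8.
Round 2 (the distributor proposes): the studio can get 18.8 next round, worth 0.56 × 18.8 = 10.528 now; the distributor offers that and keeps 29.472.
Round 1 (the studio proposes): the distributor can get 29.472 next round, worth 0.53 × 29.472 = 15.62016 now. The studio offers 15.62016 and keeps 40 − 15.62016 = 24.37984.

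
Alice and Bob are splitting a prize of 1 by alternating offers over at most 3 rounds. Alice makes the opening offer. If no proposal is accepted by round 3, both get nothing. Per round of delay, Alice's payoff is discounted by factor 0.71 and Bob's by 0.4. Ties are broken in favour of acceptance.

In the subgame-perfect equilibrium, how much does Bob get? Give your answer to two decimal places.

By backward induction:
Round 3 (Alice proposes): Bob will accept anything ≥ 0, so Alice offers 0 and keeps 1.
Round 2 (Bob proposes): Alice can get 1 next round, worth 0.71 × 1 = 0.71 now; Bob offers that and keeps 0.29.
Round 1 (Alice proposes): Bob can get 0.29 next round, worth 0.4 × 0.29 = 0.116 now; Alice offers that and keeps 0.884.

0.12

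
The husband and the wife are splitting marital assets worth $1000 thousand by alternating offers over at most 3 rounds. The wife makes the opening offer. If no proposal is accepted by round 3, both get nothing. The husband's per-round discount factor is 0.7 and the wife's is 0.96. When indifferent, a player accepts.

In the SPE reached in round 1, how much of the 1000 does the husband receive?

Round 3 (the wife proposes): rejection yields 0 for the husband; the wife offers 0 and keeps 1000.
Round 2 (the husband proposes): the wife can get 1000 next round, worth 0.96 × 1000 = 960 now, so the husband offers 960, keeping 40.
Round 1 (the wife proposes): the husband can get 40 next round, worth 0.7 × 40 = 28 now. The wife offers 28 and keeps 1000 − 28 = 972.

28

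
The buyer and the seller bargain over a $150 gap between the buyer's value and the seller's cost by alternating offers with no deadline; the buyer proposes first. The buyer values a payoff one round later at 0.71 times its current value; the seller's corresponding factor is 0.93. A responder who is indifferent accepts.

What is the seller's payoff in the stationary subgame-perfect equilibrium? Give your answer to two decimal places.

When the buyer proposes, the seller accepts any offer worth at least 0.93 times what the seller would get by proposing next round; and vice versa.
This gives x = 150 − 0.93y and y = 150 − 0.71x, where x and y are each side's share when it proposes.
Hence (1 − 0.93·0.71)x = 150(1 − 0.93), i.e. 0.3397·x = 10.5.
x ≈ 30.9096; the seller's share is 150 − x ≈ 119.0904.

119.09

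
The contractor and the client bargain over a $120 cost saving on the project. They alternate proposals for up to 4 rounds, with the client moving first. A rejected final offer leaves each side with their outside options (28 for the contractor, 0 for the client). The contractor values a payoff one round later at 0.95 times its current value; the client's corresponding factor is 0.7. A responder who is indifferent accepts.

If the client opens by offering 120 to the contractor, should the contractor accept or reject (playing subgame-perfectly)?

Work out the contractor's continuation value if the offer is rejected.
Round 4 (the contractor proposes): the client will accept anything ≥ 0, so the contractor offers 0 and keeps 120.
Round 3 (the client proposes): the contractor can get 120 next round, worth 0.95 × 120 = 114 now, so the client offers 114, keeping 6.
Round 2 (the contractor proposes): the client can get 6 next round, worth 0.7 × 6 = 4.2 now. The contractor offers 4.2 and keeps 120 − 4.2 = 115.8.
So by rejecting in round 1, the contractor gets 115.8 next round, worth 0.95 × 115.8 = 110.01 now.
Offer 120 ≥ 110.01, so the contractor accepts.

Accept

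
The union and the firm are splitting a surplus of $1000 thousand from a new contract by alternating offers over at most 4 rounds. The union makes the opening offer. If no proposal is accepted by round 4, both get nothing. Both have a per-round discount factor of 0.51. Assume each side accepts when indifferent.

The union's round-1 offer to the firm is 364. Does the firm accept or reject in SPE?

Reject

Round 4 (the firm proposes): rejection yields 0 for the union; the firm offers 0 and keeps 1000.
Round 3 (the union proposes): the firm can get 1000 next round, worth 0.51 × 1000 = 510 now, so the union offers 510, keeping 490.
Round 2 (the firm proposes): the union can get 490 next round, worth 0.51 × 490 = 249.9 now, so the firm offers 249.9, keeping 750.1.
So by rejecting in round 1, the firm gets 750.1 next round, worth 0.51 × 750.1 = 382.551 now.
Offer 364 < 382.551, so the firm rejects.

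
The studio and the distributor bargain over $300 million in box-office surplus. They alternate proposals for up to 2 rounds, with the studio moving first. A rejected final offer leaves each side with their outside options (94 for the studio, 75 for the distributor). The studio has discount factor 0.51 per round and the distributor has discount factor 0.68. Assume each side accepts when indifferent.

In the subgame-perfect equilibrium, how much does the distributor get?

Round 2 (the distributor proposes): the studio gets 94 if talks fail, so the distributor offers 94 and keeps 206.
Round 1 (the studio proposes): the distributor can get 206 next round, worth 0.68 × 206 = 140.08 now; the studio offers that and keeps 159.92.

140.08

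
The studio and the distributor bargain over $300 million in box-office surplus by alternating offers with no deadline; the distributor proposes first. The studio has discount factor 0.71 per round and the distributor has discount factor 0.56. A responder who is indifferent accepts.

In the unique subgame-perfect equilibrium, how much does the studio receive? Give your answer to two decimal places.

Let x be the distributor's share when the distributor proposes and y be the studio's share when the studio proposes.
The studio accepts iff offered ≥ 0.71·y, so x = 300 − 0.71y. Symmetrically y = 300 − 0.56x.
Substituting: x = 300 − 0.71(300 − 0.56x), giving x(1 − 0.56·0.71) = 300(1 − 0.71).
So x = 300 × 0.29 / 0.6024 ≈ 144.4223, and the studio receives 300 − x ≈ 155.5777.

155.58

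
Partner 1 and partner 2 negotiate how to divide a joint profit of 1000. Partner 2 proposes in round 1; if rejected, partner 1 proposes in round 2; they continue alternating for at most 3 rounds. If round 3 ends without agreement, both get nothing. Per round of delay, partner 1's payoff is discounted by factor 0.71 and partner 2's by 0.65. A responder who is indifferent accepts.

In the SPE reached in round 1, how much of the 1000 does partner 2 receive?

By backward induction:
Round 3 (partner 2 proposes): rejection yields 0 for partner 1; partner 2 offers 0 and keeps 1000.
Round 2 (partner 1 proposes): partner 2 can get 1000 next round, worth 0.65 × 1000 = 650 now; partner 1 offers that and keeps 350.
Round 1 (partner 2 proposes): partner 1 can get 350 next round, worth 0.71 × 350 = 248.5 now, so partner 2 offers 248.5, keeping 751.5.

751.5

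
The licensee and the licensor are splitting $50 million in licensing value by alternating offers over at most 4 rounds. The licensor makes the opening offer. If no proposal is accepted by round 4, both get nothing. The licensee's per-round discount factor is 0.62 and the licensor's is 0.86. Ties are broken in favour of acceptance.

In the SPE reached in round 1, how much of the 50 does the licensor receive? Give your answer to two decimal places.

Work backward from the last round.
Round 4 (the licensee proposes): the licensor will accept anything ≥ 0, so the licensee offers 0 and keeps 50.
Round 3 (the licensor proposes): the licensee can get 50 next round, worth 0.62 × 50 = 31 now. The licensor offers 31 and keeps 50 − 31 = 19.
Round 2 (the licensee proposes): the licensor can get 19 next round, worth 0.86 × 19 = 16.34 now. The licensee offers 16.34 and keeps 50 − 16.34 = 33.66.
Round 1 (the licensor proposes): the licensee can get 33.66 next round, worth 0.62 × 33.66 = 20.8692 now; the licensor offers that and keeps 29.1308.

29.13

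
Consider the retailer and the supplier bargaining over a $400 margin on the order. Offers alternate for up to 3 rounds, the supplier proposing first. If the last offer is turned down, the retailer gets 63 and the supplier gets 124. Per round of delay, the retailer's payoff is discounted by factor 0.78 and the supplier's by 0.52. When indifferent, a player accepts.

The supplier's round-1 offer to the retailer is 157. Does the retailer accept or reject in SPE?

Work out the retailer's continuation value if the offer is rejected.
Round 3 (the supplier proposes): the retailer gets 63 if talks fail, so the supplier offers 63 and keeps 337.
Round 2 (the retailer proposes): the supplier can get 337 next round, worth 0.52 × 337 = 175.24 now. The retailer offers 175.24 and keeps 400 − 175.24 = 224.76.
So by rejecting in round 1, the retailer gets 224.76 next round, worth 0.78 × 224.76 = 175.3128 now.
Offer 157 < 175.3128, so the retailer rejects.

Reject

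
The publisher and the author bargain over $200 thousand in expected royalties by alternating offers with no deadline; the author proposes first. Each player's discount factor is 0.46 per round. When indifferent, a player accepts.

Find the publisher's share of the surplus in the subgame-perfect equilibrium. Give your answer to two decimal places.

Let x be the author's share when the author proposes and y be the publisher's share when the publisher proposes.
The publisher accepts iff offered ≥ 0.46·y, so x = 200 − 0.46y. Symmetrically y = 200 − 0.46x.
Substituting: x = 200 − 0.46(200 − 0.46x), giving x(1 − 0.46·0.46) = 200(1 − 0.46).
So x = 200 × 0.54 / 0.7884 ≈ 136.9863, and the publisher receives 200 − x ≈ 63.0137.

63.01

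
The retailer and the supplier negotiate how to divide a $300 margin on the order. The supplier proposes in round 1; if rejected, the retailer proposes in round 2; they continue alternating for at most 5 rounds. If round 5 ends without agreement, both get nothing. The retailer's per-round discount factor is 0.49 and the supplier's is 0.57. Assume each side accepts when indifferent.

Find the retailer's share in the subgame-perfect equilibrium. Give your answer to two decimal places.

80.86

Round 5 (the supplier proposes): rejection yields 0 for the retailer; the supplier offers 0 and keeps 300.
Round 4 (the retailer proposes): the supplier can get 300 next round, worth 0.57 × 300 = 171 now; the retailer offers that and keeps 129.
Round 3 (the supplier proposes): the retailer can get 129 next round, worth 0.49 × 129 = 63.21 now; the supplier offers that and keeps 236.79.
Round 2 (the retailer proposes): the supplier can get 236.79 next round, worth 0.57 × 236.79 = 134.9703 now. The retailer offers 134.9703 and keeps 300 − 134.9703 = 165.0297.
Round 1 (the supplier proposes): the retailer can get 165.0297 next round, worth 0.49 × 165.0297 = 80.864553 now; the supplier offers that and keeps 219.135447.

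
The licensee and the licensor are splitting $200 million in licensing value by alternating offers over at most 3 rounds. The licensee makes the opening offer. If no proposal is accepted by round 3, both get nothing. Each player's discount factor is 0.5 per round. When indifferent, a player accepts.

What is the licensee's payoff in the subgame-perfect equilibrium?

Solve by backward induction from round 3.
Round 3 (the licensee proposes): rejection yields 0 for the licensor; the licensee offers 0 and keeps 200.
Round 2 (the licensor proposes): the licensee can get 200 next round, worth 0.5 × 200 = 100 now, so the licensor offers 100, keeping 100.
Round 1 (the licensee proposes): the licensor can get 100 next round, worth 0.5 × 100 = 50 now. The licensee offers 50 and keeps 200 − 50 = 150.

150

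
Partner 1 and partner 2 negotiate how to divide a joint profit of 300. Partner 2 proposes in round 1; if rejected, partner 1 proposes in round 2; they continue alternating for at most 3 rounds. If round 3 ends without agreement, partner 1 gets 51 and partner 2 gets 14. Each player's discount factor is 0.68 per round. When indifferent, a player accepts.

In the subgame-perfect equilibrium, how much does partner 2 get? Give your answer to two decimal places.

Round 3 (partner 2 proposes): partner 1 gets 51 if talks fail, so partner 2 offers 51 and keeps 249.
Round 2 (partner 1 proposes): partner 2 can get 249 next round, worth 0.68 × 249 = 169.32 now; partner 1 offers that and keeps 130.68.
Round 1 (partner 2 proposes): partner 1 can get 130.68 next round, worth 0.68 × 130.68 = 88.8624 now; partner 2 offers that and keeps 211.1376.

211.14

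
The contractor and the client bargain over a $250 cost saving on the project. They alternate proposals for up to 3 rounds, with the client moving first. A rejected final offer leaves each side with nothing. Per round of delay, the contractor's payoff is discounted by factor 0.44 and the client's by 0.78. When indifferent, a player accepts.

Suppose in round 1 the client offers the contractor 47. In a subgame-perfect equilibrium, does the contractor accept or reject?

Round 3 (the client proposes): rejection yields 0 for the contractor; the client offers 0 and keeps 250.
Round 2 (the contractor proposes): the client can get 250 next round, worth 0.78 × 250 = 195 now; the contractor offers that and keeps 55.
So by rejecting in round 1, the contractor gets 55 next round, worth 0.44 × 55 = 24.2 now.
Offer 47 ≥ 24.2, so the contractor accepts.

Accept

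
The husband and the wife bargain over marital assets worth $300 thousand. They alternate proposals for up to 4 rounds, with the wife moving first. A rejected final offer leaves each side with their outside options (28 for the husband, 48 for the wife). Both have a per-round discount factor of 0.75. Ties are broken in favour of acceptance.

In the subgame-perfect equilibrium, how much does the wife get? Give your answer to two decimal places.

By backward induction:
Round 4 (the husband proposes): the wife gets 48 if talks fail, so the husband offers 48 and keeps 252.
Round 3 (the wife proposes): the husband can get 252 next round, worth 0.75 × 252 = 189 now, so the wife offers 189, keeping 111.
Round 2 (the husband proposes): the wife can get 111 next round, worth 0.75 × 111 = 83.25 now; the husband offers that and keeps 216.75.
Round 1 (the wife proposes): the husband can get 216.75 next round, worth 0.75 × 216.75 = 162.5625 now. The wife offers 162.5625 and keeps 300 − 162.5625 = 137.4375.

137.44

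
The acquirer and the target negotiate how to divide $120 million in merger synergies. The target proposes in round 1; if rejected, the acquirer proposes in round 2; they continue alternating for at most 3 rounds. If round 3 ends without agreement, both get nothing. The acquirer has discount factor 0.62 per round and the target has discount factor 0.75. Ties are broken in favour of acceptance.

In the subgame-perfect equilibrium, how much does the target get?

By backward induction:
Round 3 (the target proposes): the acquirer will accept anything ≥ 0, so the target offers 0 and keeps 120.
Round 2 (the acquirer proposes): the target can get 120 next round, worth 0.75 × 120 = 90 now; the acquirer offers that and keeps 30.
Round 1 (the target proposes): the acquirer can get 30 next round, worth 0.62 × 30 = 18.6 now, so the target offers 18.6, keeping 101.4.

101.4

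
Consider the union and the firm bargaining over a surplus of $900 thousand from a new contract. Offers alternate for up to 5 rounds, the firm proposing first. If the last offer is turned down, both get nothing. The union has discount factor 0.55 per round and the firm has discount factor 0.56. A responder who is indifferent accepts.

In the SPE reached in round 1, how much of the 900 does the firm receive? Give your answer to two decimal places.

Round 5 (the firm proposes): rejection yields 0 for the union; the firm offers 0 and keeps 900.
Round 4 (the union proposes): the firm can get 900 next round, worth 0.56 × 900 = 504 now; the union offers that and keeps 396.
Round 3 (the firm proposes): the union can get 396 next round, worth 0.55 × 396 = 217.8 now; the firm offers that and keeps 682.2.
Round 2 (the union proposes): the firm can get 682.2 next round, worth 0.56 × 682.2 = 382.032 now. The union offers 382.032 and keeps 900 − 382.032 = 517.968.
Round 1 (the firm proposes): the union can get 517.968 next round, worth 0.55 × 517.968 = 284.8824 now; the firm offers that and keeps 615.1176.

615.12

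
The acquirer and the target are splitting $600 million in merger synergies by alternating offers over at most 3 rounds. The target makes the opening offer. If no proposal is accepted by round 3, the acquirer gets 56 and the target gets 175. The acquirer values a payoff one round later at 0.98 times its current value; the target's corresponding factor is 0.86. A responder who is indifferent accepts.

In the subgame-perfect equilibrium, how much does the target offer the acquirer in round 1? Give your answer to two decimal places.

Round 3 (the target proposes): the acquirer gets 56 if talks fail, so the target offers 56 and keeps 544.
Round 2 (the acquirer proposes): the target can get 544 next round, worth 0.86 × 544 = 467.84 now, so the acquirer offers 467.84, keeping 132.16.
Round 1 (the target proposes): the acquirer can get 132.16 next round, worth 0.98 × 132.16 = 129.5168 now. The target offers 129.5168 and keeps 600 − 129.5168 = 470.4832.

129.52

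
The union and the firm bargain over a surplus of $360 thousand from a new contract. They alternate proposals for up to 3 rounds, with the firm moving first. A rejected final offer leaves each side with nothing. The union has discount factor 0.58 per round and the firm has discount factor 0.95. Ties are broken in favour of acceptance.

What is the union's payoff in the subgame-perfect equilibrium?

10.44

Round 3 (the firm proposes): rejection yields 0 for the union; the firm offers 0 and keeps 360.
Round 2 (the union proposes): the firm can get 360 next round, worth 0.95 × 360 = 342 now, so the union offers 342, keeping 18.
Round 1 (the firm proposes): the union can get 18 next round, worth 0.58 × 18 = 10.44 now, so the firm offers 10.44, keeping 349.56.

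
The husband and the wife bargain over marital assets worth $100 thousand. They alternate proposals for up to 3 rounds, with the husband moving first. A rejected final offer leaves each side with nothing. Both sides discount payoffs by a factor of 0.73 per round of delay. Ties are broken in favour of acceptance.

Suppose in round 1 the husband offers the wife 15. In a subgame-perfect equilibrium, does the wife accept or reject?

Work out the wife's continuation value if the offer is rejected.
Round 3 (the husband proposes): rejection yields 0 for the wife; the husband offers 0 and keeps 100.
Round 2 (the wife proposes): the husband can get 100 next round, worth 0.73 × 100 = 73 now; the wife offers that and keeps 27.
So by rejecting in round 1, the wife gets 27 next round, worth 0.73 × 27 = 19.71 now.
Offer 15 < 19.71, so the wife rejects.

Reject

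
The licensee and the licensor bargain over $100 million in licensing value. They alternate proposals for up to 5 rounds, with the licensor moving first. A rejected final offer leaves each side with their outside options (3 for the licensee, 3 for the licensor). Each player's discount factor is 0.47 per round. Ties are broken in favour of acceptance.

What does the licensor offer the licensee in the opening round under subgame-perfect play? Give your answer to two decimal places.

30.56

Solve by backward induction from round 5.
Round 5 (the licensor proposes): the licensee gets 3 if talks fail, so the licensor offers 3 and keeps 97.
Round 4 (the licensee proposes): the licensor can get 97 next round, worth 0.47 × 97 = 45.59 now; the licensee offers that and keeps 54.41.
Round 3 (the licensor proposes): the licensee can get 54.41 next round, worth 0.47 × 54.41 = 25.5727 now; the licensor offers that and keeps 74.4273.
Round 2 (the licensee proposes): the licensor can get 74.4273 next round, worth 0.47 × 74.4273 = 34.980831 now, so the licensee offers 34.980831, keeping 65.019169.
Round 1 (the licensor proposes): the licensee can get 65.019169 next round, worth 0.47 × 65.019169 = 30.55900943 now, so the licensor offers 30.55900943, keeping 69.44099057.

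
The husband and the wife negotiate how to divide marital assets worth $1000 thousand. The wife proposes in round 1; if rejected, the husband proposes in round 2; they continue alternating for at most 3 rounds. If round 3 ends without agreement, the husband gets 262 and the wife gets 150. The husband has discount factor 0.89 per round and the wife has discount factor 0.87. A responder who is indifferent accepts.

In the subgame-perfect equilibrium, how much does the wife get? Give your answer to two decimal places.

Round 3 (the wife proposes): the husband gets 262 if talks fail, so the wife offers 262 and keeps 738.
Round 2 (the husband proposes): the wife can get 738 next round, worth 0.87 × 738 = 642.06 now, so the husband offers 642.06, keeping 357.94.
Round 1 (the wife proposes): the husband can get 357.94 next round, worth 0.89 × 357.94 = 318.5666 now. The wife offers 318.5666 and keeps 1000 − 318.5666 = 681.4334.

681.43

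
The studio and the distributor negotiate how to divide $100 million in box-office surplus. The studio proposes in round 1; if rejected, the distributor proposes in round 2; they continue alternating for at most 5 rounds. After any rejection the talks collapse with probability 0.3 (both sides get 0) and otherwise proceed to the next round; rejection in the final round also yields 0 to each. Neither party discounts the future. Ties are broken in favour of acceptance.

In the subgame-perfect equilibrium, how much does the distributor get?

By backward induction:
Round 5 (the studio proposes): the distributor will accept anything ≥ 0, so the studio offers 0 and keeps 100.
Round 4 (the distributor proposes): rejecting gives the studio an expected 0.7 × 100 = 70. The distributor offers 70 and keeps 100 − 70 = 30.
Round 3 (the studio proposes): rejecting gives the distributor an expected 0.7 × 30 = 21. The studio offers 21 and keeps 100 − 21 = 79.
Round 2 (the distributor proposes): rejecting gives the studio an expected 0.7 × 79 = 55.3, so the distributor offers 55.3, keeping 44.7.
Round 1 (the studio proposes): rejecting gives the distributor an expected 0.7 × 44.7 = 31.29. The studio offers 31.29 and keeps 100 − 31.29 = 68.71.

31.29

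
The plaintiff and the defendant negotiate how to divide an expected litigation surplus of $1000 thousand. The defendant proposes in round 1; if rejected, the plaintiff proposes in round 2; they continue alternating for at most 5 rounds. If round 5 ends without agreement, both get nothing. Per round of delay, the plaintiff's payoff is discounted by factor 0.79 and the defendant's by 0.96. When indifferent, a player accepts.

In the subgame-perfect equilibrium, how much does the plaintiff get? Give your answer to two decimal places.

55.57

By backward induction:
Round 5 (the defendant proposes): the plaintiff will accept anything ≥ 0, so the defendant offers 0 and keeps 1000.
Round 4 (the plaintiff proposes): the defendant can get 1000 next round, worth 0.96 × 1000 = 960 now, so the plaintiff offers 960, keeping 40.
Round 3 (the defendant proposes): the plaintiff can get 40 next round, worth 0.79 × 40 = 31.6 now, so the defendant offers 31.6, keeping 968.4.
Round 2 (the plaintiff proposes): the defendant can get 968.4 next round, worth 0.96 × 968.4 = 929.664 now, so the plaintiff offers 929.664, keeping 70.336.
Round 1 (the defendant proposes): the plaintiff can get 70.336 next round, worth 0.79 × 70.336 = 55.56544 now. The defendant offers 55.56544 and keeps 1000 − 55.56544 = 944.43456.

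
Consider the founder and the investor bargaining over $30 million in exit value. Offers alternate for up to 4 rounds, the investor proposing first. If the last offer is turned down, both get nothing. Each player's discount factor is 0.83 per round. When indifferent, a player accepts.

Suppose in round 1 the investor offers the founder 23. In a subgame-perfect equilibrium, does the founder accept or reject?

Round 4 (the founder proposes): the investor will accept anything ≥ 0, so the founder offers 0 and keeps 30.
Round 3 (the investor proposes): the founder can get 30 next round, worth 0.83 × 30 = 24.9 now; the investor offers that and keeps 5.1.
Round 2 (the founder proposes): the investor can get 5.1 next round, worth 0.83 × 5.1 = 4.233 now; the founder offers that and keeps 25.767.
So by rejecting in round 1, the founder gets 25.767 next round, worth 0.83 × 25.767 = 21.38661 now.
Offer 23 ≥ 21.38661, so the founder accepts.

Accept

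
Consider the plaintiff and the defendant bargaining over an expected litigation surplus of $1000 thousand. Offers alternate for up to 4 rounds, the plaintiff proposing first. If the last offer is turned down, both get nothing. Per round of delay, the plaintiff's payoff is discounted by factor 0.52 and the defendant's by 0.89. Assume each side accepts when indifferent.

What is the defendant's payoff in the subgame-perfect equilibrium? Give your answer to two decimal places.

839.09

Round 4 (the defendant proposes): rejection yields 0 for the plaintiff; the defendant offers 0 and keeps 1000.
Round 3 (the plaintiff proposes): the defendant can get 1000 next round, worth 0.89 × 1000 = 890 now; the plaintiff offers that and keeps 110.
Round 2 (the defendant proposes): the plaintiff can get 110 next round, worth 0.52 × 110 = 57.2 now. The defendant offers 57.2 and keeps 1000 − 57.2 = 942.8.
Round 1 (the plaintiff proposes): the defendant can get 942.8 next round, worth 0.89 × 942.8 = 839.092 now. The plaintiff offers 839.092 and keeps 1000 − 839.092 = 160.908.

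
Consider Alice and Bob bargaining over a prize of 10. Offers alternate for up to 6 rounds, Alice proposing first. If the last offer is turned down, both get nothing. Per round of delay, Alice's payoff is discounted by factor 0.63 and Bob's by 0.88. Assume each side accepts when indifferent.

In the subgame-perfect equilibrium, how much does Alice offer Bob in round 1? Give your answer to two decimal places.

7.77

Round 6 (Bob proposes): rejection yields 0 for Alice; Bob offers 0 and keeps 10.
Round 5 (Alice proposes): Bob can get 10 next round, worth 0.88 × 10 = 8.8 now. Alice offers 8.8 and keeps 10 − 8.8 = 1.2.
Round 4 (Bob proposes): Alice can get 1.2 next round, worth 0.63 × 1.2 = 0.756 now; Bob offers that and keeps 9.244.
Round 3 (Alice proposes): Bob can get 9.244 next round, worth 0.88 × 9.244 = 8.13472 now; Alice offers that and keeps 1.86528.
Round 2 (Bob proposes): Alice can get 1.86528 next round, worth 0.63 × 1.86528 = 1.1751264 now; Bob offers that and keeps 8.8248736.
Round 1 (Alice proposes): Bob can get 8.8248736 next round, worth 0.88 × 8.8248736 = 7.765888768 now; Alice offers that and keeps 2.234111232.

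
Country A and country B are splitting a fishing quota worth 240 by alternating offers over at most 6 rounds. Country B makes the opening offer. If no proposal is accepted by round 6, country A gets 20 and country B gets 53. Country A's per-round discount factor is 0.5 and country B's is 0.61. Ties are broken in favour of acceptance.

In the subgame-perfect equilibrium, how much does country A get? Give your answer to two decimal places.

Work backward from the last round.
Round 6 (country A proposes): country B gets 53 if talks fail, so country A offers 53 and keeps 187.
Round 5 (country B proposes): country A can get 187 next round, worth 0.5 × 187 = 93.5 now. Country B offers 93.5 and keeps 240 − 93.5 = 146.5.
Round 4 (country A proposes): country B can get 146.5 next round, worth 0.61 × 146.5 = 89.365 now; country A offers that and keeps 150.635.
Round 3 (country B proposes): country A can get 150.635 next round, worth 0.5 × 150.635 = 75.3175 now; country B offers that and keeps 164.6825.
Round 2 (country A proposes): country B can get 164.6825 next round, worth 0.61 × 164.6825 = 100.456325 now, so country A offers 100.456325, keeping 139.543675.
Round 1 (country B proposes): country A can get 139.543675 next round, worth 0.5 × 139.543675 = 69.7718375 now. Country B offers 69.7718375 and keeps 240 − 69.7718375 = 170.2281625.

69.77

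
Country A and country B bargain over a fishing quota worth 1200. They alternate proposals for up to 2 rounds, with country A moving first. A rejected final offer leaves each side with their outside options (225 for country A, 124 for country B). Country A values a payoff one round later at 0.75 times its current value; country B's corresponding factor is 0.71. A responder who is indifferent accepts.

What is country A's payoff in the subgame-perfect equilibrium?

Solve by backward induction from round 2.
Round 2 (country B proposes): country A gets 225 if talks fail, so country B offers 225 and keeps 975.
Round 1 (country A proposes): country B can get 975 next round, worth 0.71 × 975 = 692.25 now. Country A offers 692.25 and keeps 1200 − 692.25 = 507.75.

507.75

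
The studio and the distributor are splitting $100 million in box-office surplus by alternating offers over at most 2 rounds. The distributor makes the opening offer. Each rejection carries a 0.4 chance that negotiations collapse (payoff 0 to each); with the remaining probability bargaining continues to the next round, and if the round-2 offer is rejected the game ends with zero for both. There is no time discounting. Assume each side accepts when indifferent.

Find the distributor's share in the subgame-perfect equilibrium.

By backward induction:
Round 2 (the studio proposes): rejection yields 0 for the distributor; the studio offers 0 and keeps 100.
Round 1 (the distributor proposes): rejecting gives the studio an expected 0.6 × 100 = 60; the distributor offers that and keeps 40.

40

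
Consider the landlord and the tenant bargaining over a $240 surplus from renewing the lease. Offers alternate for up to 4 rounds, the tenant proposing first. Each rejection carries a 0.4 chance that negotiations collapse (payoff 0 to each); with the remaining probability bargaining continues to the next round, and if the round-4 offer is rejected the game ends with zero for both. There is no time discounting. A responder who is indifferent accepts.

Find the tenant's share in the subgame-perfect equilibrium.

130.56

Round 4 (the landlord proposes): rejection yields 0 for the tenant; the landlord offers 0 and keeps 240.
Round 3 (the tenant proposes): rejecting gives the landlord an expected 0.6 × 240 = 144; the tenant offers that and keeps 96.
Round 2 (the landlord proposes): rejecting gives the tenant an expected 0.6 × 96 = 57.6. The landlord offers 57.6 and keeps 240 − 57.6 = 182.4.
Round 1 (the tenant proposes): rejecting gives the landlord an expected 0.6 × 182.4 = 109.44, so the tenant offers 109.44, keeping 130.56.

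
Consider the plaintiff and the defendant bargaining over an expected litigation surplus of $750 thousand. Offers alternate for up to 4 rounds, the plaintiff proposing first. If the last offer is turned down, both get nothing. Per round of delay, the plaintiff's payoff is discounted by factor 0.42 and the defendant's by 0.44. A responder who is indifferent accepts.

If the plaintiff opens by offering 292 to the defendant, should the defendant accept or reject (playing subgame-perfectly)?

Accept

Work out the defendant's continuation value if the offer is rejected.
Round 4 (the defendant proposes): the plaintiff will accept anything ≥ 0, so the defendant offers 0 and keeps 750.
Round 3 (the plaintiff proposes): the defendant can get 750 next round, worth 0.44 × 750 = 330 now. The plaintiff offers 330 and keeps 750 − 330 = 420.
Round 2 (the defendant proposes): the plaintiff can get 420 next round, worth 0.42 × 420 = 176.4 now; the defendant offers that and keeps 573.6.
So by rejecting in round 1, the defendant gets 573.6 next round, worth 0.44 × 573.6 = 252.384 now.
Offer 292 ≥ 252.384, so the defendant accepts.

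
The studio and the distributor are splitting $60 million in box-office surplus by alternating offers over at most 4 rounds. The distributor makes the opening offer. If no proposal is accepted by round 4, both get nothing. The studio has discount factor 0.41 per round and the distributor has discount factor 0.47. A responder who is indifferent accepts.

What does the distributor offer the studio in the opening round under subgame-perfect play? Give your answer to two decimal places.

17.78

Round 4 (the studio proposes): the distributor will accept anything ≥ 0, so the studio offers 0 and keeps 60.
Round 3 (the distributor proposes): the studio can get 60 next round, worth 0.41 × 60 = 24.6 now, so the distributor offers 24.6, keeping 35.4.
Round 2 (the studio proposes): the distributor can get 35.4 next round, worth 0.47 × 35.4 = 16.638 now; the studio offers that and keeps 43.362.
Round 1 (the distributor proposes): the studio can get 43.362 next round, worth 0.41 × 43.362 = 17.77842 now, so the distributor offers 17.77842, keeping 42.22158.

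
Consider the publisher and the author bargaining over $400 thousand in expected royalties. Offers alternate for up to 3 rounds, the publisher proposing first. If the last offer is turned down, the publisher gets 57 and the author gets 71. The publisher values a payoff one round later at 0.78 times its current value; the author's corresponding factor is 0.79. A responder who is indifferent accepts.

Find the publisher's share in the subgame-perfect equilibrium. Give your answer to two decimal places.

Round 3 (the publisher proposes): the author gets 71 if talks fail, so the publisher offers 71 and keeps 329.
Round 2 (the author proposes): the publisher can get 329 next round, worth 0.78 × 329 = 256.62 now; the author offers that and keeps 143.38.
Round 1 (the publisher proposes): the author can get 143.38 next round, worth 0.79 × 143.38 = 113.2702 now; the publisher offers that and keeps 286.7298.

286.73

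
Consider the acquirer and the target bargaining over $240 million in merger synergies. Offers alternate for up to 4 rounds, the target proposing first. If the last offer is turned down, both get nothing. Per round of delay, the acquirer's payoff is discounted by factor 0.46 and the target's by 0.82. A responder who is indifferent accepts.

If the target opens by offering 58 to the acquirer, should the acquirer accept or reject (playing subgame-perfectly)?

Reject

Work out the acquirer's continuation value if the offer is rejected.
Round 4 (the acquirer proposes): rejection yields 0 for the target; the acquirer offers 0 and keeps 240.
Round 3 (the target proposes): the acquirer can get 240 next round, worth 0.46 × 240 = 110.4 now; the target offers that and keeps 129.6.
Round 2 (the acquirer proposes): the target can get 129.6 next round, worth 0.82 × 129.6 = 106.272 now; the acquirer offers that and keeps 133.728.
So by rejecting in round 1, the acquirer gets 133.728 next round, worth 0.46 × 133.728 = 61.51488 now.
Offer 58 < 61.51488, so the acquirer rejects.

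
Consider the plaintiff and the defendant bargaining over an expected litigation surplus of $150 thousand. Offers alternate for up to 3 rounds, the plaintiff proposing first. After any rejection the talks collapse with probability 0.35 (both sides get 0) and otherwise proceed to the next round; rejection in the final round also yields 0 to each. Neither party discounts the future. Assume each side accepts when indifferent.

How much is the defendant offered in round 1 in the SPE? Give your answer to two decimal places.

34.13

Round 3 (the plaintiff proposes): the defendant will accept anything ≥ 0, so the plaintiff offers 0 and keeps 150.
Round 2 (the defendant proposes): rejecting gives the plaintiff an expected 0.65 × 150 = 97.5; the defendant offers that and keeps 52.5.
Round 1 (the plaintiff proposes): rejecting gives the defendant an expected 0.65 × 52.5 = 34.125, so the plaintiff offers 34.125, keeping 115.875.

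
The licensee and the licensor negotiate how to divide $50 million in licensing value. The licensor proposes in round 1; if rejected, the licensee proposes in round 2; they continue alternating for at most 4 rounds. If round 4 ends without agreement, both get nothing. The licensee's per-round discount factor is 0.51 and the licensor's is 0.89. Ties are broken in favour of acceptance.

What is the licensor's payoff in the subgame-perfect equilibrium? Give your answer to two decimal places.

Round 4 (the licensee proposes): rejection yields 0 for the licensor; the licensee offers 0 and keeps 50.
Round 3 (the licensor proposes): the licensee can get 50 next round, worth 0.51 × 50 = 25.5 now. The licensor offers 25.5 and keeps 50 − 25.5 = 24.5.
Round 2 (the licensee proposes): the licensor can get 24.5 next round, worth 0.89 × 24.5 = 21.805 now. The licensee offers 21.805 and keeps 50 − 21.805 = 28.195.
Round 1 (the licensor proposes): the licensee can get 28.195 next round, worth 0.51 × 28.195 = 14.37945 now; the licensor offers that and keeps 35.62055.

35.62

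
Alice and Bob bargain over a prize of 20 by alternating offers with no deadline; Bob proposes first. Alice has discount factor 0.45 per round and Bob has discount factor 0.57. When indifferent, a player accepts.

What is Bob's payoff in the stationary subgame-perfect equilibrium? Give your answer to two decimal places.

In a stationary SPE each proposer offers the other exactly their discounted continuation value.
If Bob keeps x when proposing and Alice keeps y when proposing, then x = 20 − 0.45y and y = 20 − 0.57x.
Solving: x = 20(1 − 0.45) / (1 − 0.57·0.45) = 11 / 0.7435 ≈ 14.7949.
Alice gets 20 − 14.7949 ≈ 5.2051.

14.79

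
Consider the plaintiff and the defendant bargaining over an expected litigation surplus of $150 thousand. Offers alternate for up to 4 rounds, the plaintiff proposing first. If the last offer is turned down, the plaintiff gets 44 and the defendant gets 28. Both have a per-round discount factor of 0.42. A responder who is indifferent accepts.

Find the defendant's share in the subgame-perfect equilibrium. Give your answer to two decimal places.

44.39

Round 4 (the defendant proposes): the plaintiff gets 44 if talks fail, so the defendant offers 44 and keeps 106.
Round 3 (the plaintiff proposes): the defendant can get 106 next round, worth 0.42 × 106 = 44.52 now, so the plaintiff offers 44.52, keeping 105.48.
Round 2 (the defendant proposes): the plaintiff can get 105.48 next round, worth 0.42 × 105.48 = 44.3016 now, so the defendant offers 44.3016, keeping 105.6984.
Round 1 (the plaintiff proposes): the defendant can get 105.6984 next round, worth 0.42 × 105.6984 = 44.393328 now; the plaintiff offers that and keeps 105.606672.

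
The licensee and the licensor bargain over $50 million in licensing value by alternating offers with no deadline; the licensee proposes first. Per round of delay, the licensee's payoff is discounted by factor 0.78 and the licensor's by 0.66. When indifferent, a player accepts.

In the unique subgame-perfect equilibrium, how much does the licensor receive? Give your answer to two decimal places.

14.96

Let x be the licensee's share when the licensee proposes and y be the licensor's share when the licensor proposes.
The licensor accepts iff offered ≥ 0.66·y, so x = 50 − 0.66y. Symmetrically y = 50 − 0.78x.
Substituting: x = 50 − 0.66(50 − 0.78x), giving x(1 − 0.78·0.66) = 50(1 − 0.66).
So x = 50 × 0.34 / 0.4852 ≈ 35.0371, and the licensor receives 50 − x ≈ 14.9629.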